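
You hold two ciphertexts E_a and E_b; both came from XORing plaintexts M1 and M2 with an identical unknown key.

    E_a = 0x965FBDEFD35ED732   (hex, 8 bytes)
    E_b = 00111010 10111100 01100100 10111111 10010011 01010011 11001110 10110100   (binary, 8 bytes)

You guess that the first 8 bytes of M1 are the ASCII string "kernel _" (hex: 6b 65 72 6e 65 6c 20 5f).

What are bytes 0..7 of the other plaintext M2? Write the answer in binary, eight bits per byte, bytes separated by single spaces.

11000111 10000110 10101011 00111110 00100101 01100001 00111001 11011001

First, E_a ⊕ E_b = (M1 ⊕ K) ⊕ (M2 ⊕ K) = M1 ⊕ M2, so the key drops out. Then M2 = (M1 ⊕ M2) ⊕ M1 over the first 8 bytes.
byte 0: (96 XOR 3a) XOR 6b = ac XOR 6b = c7
byte 1: (5f XOR bc) XOR 65 = e3 XOR 65 = 86
byte 2: (bd XOR 64) XOR 72 = d9 XOR 72 = ab
byte 3: (ef XOR bf) XOR 6e = 50 XOR 6e = 3e
byte 4: (d3 XOR 93) XOR 65 = 40 XOR 65 = 25
byte 5: (5e XOR 53) XOR 6c = 0d XOR 6c = 61
byte 6: (d7 XOR ce) XOR 20 = 19 XOR 20 = 39
byte 7: (32 XOR b4) XOR 5f = 86 XOR 5f = d9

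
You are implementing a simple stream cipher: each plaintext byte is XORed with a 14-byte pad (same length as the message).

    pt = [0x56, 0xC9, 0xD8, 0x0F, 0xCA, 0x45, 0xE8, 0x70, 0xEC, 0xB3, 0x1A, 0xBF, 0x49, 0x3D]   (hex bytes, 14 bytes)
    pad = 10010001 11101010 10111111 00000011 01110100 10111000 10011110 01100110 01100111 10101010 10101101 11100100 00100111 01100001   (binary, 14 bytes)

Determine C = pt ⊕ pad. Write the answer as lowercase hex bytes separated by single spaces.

byte 0: 56 xor 91 = c7
byte 1: c9 xor ea = 23
byte 2: d8 xor bf = 67
byte 3: 0f xor 03 = 0c
byte 4: ca xor 74 = be
byte 5: 45 xor b8 = fd
byte 6: e8 xor 9e = 76
byte 7: 70 xor 66 = 16
byte 8: ec xor 67 = 8b
byte 9: b3 xor aa = 19
byte 10: 1a xor ad = b7
byte 11: bf xor e4 = 5b
byte 12: 49 xor 27 = 6e
byte 13: 3d xor 61 = 5c

c7 23 67 0c be fd 76 16 8b 19 b7 5b 6e 5c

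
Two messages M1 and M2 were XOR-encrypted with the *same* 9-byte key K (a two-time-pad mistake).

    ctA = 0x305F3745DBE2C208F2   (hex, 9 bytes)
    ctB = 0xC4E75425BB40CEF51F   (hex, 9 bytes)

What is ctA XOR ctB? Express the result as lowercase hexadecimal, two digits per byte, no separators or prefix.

f4b8636060a20cfded

ctA ⊕ ctB = (M1 ⊕ K) ⊕ (M2 ⊕ K) = M1 ⊕ M2 — the shared key cancels under XOR.
byte 0: 30 xor c4 = f4
byte 1: 5f xor e7 = b8
byte 2: 37 xor 54 = 63
byte 3: 45 xor 25 = 60
byte 4: db xor bb = 60
byte 5: e2 xor 40 = a2
byte 6: c2 xor ce = 0c
byte 7: 08 xor f5 = fd
byte 8: f2 xor 1f = ed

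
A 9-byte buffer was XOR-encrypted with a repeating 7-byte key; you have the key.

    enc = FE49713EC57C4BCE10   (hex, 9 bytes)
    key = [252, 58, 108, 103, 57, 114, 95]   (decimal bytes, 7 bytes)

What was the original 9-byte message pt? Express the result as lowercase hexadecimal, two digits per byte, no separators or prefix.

The 7-byte key repeats, so the effective keystream is fc 3a 6c 67 39 72 5f fc 3a.
byte 0: fe xor fc = 02
byte 1: 49 xor 3a = 73
byte 2: 71 xor 6c = 1d
byte 3: 3e xor 67 = 59
byte 4: c5 xor 39 = fc
byte 5: 7c xor 72 = 0e
byte 6: 4b xor 5f = 14
byte 7: ce xor fc = 32
byte 8: 10 xor 3a = 2a

02731d59fc0e14322a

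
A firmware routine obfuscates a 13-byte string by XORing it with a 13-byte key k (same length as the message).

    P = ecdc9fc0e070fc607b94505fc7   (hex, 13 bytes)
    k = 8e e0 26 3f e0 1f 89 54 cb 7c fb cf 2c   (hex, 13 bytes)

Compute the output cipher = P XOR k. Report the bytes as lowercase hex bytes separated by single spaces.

byte 0: ec ⊕ 8e = 62
byte 1: dc ⊕ e0 = 3c
byte 2: 9f ⊕ 26 = b9
byte 3: c0 ⊕ 3f = ff
byte 4: e0 ⊕ e0 = 00
byte 5: 70 ⊕ 1f = 6f
byte 6: fc ⊕ 89 = 75
byte 7: 60 ⊕ 54 = 34
byte 8: 7b ⊕ cb = b0
byte 9: 94 ⊕ 7c = e8
byte 10: 50 ⊕ fb = ab
byte 11: 5f ⊕ cf = 90
byte 12: c7 ⊕ 2c = eb

62 3c b9 ff 00 6f 75 34 b0 e8 ab 90 eb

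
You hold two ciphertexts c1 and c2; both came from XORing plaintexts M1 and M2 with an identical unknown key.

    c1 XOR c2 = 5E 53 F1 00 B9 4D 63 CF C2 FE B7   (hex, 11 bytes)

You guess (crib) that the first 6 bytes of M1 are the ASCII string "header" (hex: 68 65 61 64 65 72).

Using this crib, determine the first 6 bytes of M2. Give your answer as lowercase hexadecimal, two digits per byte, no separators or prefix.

36369064dc3f

Since c1 ⊕ c2 = M1 ⊕ M2, XORing with the guessed M1 bytes yields the corresponding M2 bytes: M2 = (c1 ⊕ c2) ⊕ M1.
5e XOR 68 = 36
53 XOR 65 = 36
f1 XOR 61 = 90
00 XOR 64 = 64
b9 XOR 65 = dc
4d XOR 72 = 3f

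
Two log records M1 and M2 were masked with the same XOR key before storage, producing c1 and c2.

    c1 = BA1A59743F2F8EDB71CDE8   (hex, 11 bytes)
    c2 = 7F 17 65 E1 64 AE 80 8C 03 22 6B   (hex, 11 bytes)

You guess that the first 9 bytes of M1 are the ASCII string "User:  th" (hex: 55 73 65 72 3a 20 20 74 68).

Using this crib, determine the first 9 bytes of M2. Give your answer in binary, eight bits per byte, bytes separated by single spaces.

10010000 01111110 01011001 11100111 01100001 10100001 00101110 00100011 00011010

First, c1 ⊕ c2 = (M1 ⊕ K) ⊕ (M2 ⊕ K) = M1 ⊕ M2, so the key drops out. Then M2 = (M1 ⊕ M2) ⊕ M1 over the first 9 bytes.
byte 0: (ba XOR 7f) XOR 55 = c5 XOR 55 = 90
byte 1: (1a XOR 17) XOR 73 = 0d XOR 73 = 7e
byte 2: (59 XOR 65) XOR 65 = 3c XOR 65 = 59
byte 3: (74 XOR e1) XOR 72 = 95 XOR 72 = e7
byte 4: (3f XOR 64) XOR 3a = 5b XOR 3a = 61
byte 5: (2f XOR ae) XOR 20 = 81 XOR 20 = a1
byte 6: (8e XOR 80) XOR 20 = 0e XOR 20 = 2e
byte 7: (db XOR 8c) XOR 74 = 57 XOR 74 = 23
byte 8: (71 XOR 03) XOR 68 = 72 XOR 68 = 1a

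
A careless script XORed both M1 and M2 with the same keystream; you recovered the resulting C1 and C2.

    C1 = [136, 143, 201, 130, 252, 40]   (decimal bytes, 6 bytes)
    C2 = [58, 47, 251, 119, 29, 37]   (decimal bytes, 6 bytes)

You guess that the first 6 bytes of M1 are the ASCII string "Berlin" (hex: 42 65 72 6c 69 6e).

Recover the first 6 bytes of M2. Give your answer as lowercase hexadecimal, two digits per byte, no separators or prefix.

f0c540998863

First, C1 ⊕ C2 = (M1 ⊕ K) ⊕ (M2 ⊕ K) = M1 ⊕ M2, so the key drops out. Then M2 = (M1 ⊕ M2) ⊕ M1 over the first 6 bytes.
byte 0: (88 XOR 3a) XOR 42 = b2 XOR 42 = f0
byte 1: (8f XOR 2f) XOR 65 = a0 XOR 65 = c5
byte 2: (c9 XOR fb) XOR 72 = 32 XOR 72 = 40
byte 3: (82 XOR 77) XOR 6c = f5 XOR 6c = 99
byte 4: (fc XOR 1d) XOR 69 = e1 XOR 69 = 88
byte 5: (28 XOR 25) XOR 6e = 0d XOR 6e = 63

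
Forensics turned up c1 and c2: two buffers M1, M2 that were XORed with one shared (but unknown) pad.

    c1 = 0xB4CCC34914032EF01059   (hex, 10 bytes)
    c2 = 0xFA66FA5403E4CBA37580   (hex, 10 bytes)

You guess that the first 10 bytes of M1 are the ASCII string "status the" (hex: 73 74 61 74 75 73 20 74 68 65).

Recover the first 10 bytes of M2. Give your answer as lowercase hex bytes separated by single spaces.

3d de 58 69 62 94 c5 27 0d bc

First, c1 ⊕ c2 = (M1 ⊕ K) ⊕ (M2 ⊕ K) = M1 ⊕ M2, so the key drops out. Then M2 = (M1 ⊕ M2) ⊕ M1 over the first 10 bytes.
byte 0: (b4 XOR fa) XOR 73 = 4e XOR 73 = 3d
byte 1: (cc XOR 66) XOR 74 = aa XOR 74 = de
byte 2: (c3 XOR fa) XOR 61 = 39 XOR 61 = 58
byte 3: (49 XOR 54) XOR 74 = 1d XOR 74 = 69
byte 4: (14 XOR 03) XOR 75 = 17 XOR 75 = 62
byte 5: (03 XOR e4) XOR 73 = e7 XOR 73 = 94
byte 6: (2e XOR cb) XOR 20 = e5 XOR 20 = c5
byte 7: (f0 XOR a3) XOR 74 = 53 XOR 74 = 27
byte 8: (10 XOR 75) XOR 68 = 65 XOR 68 = 0d
byte 9: (59 XOR 80) XOR 65 = d9 XOR 65 = bc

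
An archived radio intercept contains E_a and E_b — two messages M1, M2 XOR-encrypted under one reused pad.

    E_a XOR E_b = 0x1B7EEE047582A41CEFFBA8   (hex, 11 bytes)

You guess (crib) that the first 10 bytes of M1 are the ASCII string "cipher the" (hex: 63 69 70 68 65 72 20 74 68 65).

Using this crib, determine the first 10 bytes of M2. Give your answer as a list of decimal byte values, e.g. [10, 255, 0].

[120, 23, 158, 108, 16, 240, 132, 104, 135, 158]

Since E_a ⊕ E_b = M1 ⊕ M2, XORing with the guessed M1 bytes yields the corresponding M2 bytes: M2 = (E_a ⊕ E_b) ⊕ M1.
00011011 ⊕ 01100011 = 01111000
01111110 ⊕ 01101001 = 00010111
11101110 ⊕ 01110000 = 10011110
00000100 ⊕ 01101000 = 01101100
01110101 ⊕ 01100101 = 00010000
10000010 ⊕ 01110010 = 11110000
10100100 ⊕ 00100000 = 10000100
00011100 ⊕ 01110100 = 01101000
11101111 ⊕ 01101000 = 10000111
11111011 ⊕ 01100101 = 10011110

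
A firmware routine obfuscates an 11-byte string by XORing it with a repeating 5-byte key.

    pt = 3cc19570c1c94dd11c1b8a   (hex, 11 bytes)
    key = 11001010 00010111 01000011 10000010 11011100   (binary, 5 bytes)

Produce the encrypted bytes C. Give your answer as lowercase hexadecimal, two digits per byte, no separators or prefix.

The 5-byte key repeats, so the effective keystream is ca 17 43 82 dc ca 17 43 82 dc ca.
byte 0: 3c ⊕ ca = f6
byte 1: c1 ⊕ 17 = d6
byte 2: 95 ⊕ 43 = d6
byte 3: 70 ⊕ 82 = f2
byte 4: c1 ⊕ dc = 1d
byte 5: c9 ⊕ ca = 03
byte 6: 4d ⊕ 17 = 5a
byte 7: d1 ⊕ 43 = 92
byte 8: 1c ⊕ 82 = 9e
byte 9: 1b ⊕ dc = c7
byte 10: 8a ⊕ ca = 40

f6d6d6f21d035a929ec740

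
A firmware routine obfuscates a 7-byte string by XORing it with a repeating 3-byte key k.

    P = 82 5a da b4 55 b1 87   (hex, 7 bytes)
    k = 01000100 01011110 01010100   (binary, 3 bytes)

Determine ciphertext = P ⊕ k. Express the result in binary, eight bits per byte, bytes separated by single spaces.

11000110 00000100 10001110 11110000 00001011 11100101 11000011

The 3-byte key repeats, so the effective keystream is 44 5e 54 44 5e 54 44.
byte 0: 82 xor 44 = c6
byte 1: 5a xor 5e = 04
byte 2: da xor 54 = 8e
byte 3: b4 xor 44 = f0
byte 4: 55 xor 5e = 0b
byte 5: b1 xor 54 = e5
byte 6: 87 xor 44 = c3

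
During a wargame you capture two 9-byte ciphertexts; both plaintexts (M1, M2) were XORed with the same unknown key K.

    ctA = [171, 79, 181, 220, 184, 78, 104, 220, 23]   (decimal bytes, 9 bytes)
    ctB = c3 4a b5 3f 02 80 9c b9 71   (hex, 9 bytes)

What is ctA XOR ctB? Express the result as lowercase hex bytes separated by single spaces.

68 05 00 e3 ba ce f4 65 66

ctA ⊕ ctB = (M1 ⊕ K) ⊕ (M2 ⊕ K) = M1 ⊕ M2 — the shared key cancels under XOR.
byte 0: 171 ⊕ 195 = 104
byte 1:  79 ⊕  74 =   5
byte 2: 181 ⊕ 181 =   0
byte 3: 220 ⊕  63 = 227
byte 4: 184 ⊕   2 = 186
byte 5:  78 ⊕ 128 = 206
byte 6: 104 ⊕ 156 = 244
byte 7: 220 ⊕ 185 = 101
byte 8:  23 ⊕ 113 = 102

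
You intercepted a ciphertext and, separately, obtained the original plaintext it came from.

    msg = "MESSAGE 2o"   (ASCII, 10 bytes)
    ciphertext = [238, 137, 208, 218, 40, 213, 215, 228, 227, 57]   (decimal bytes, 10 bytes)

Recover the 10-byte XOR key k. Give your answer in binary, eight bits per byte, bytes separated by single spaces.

Since ciphertext = msg ⊕ k, XORing both sides with msg gives k = msg ⊕ ciphertext.
4d xor ee = a3
45 xor 89 = cc
53 xor d0 = 83
53 xor da = 89
41 xor 28 = 69
47 xor d5 = 92
45 xor d7 = 92
20 xor e4 = c4
32 xor e3 = d1
6f xor 39 = 56

10100011 11001100 10000011 10001001 01101001 10010010 10010010 11000100 11010001 01010110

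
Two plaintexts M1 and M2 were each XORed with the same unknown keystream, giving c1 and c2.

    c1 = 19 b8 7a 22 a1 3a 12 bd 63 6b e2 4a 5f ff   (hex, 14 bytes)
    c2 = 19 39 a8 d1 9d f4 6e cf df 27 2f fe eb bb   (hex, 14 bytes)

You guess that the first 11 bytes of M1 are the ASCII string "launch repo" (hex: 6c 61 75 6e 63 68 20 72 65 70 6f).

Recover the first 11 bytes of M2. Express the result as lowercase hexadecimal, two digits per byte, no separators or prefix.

First, c1 ⊕ c2 = (M1 ⊕ K) ⊕ (M2 ⊕ K) = M1 ⊕ M2, so the key drops out. Then M2 = (M1 ⊕ M2) ⊕ M1 over the first 11 bytes.
byte 0: (19 ^ 19) ^ 6c = 00 ^ 6c = 6c
byte 1: (b8 ^ 39) ^ 61 = 81 ^ 61 = e0
byte 2: (7a ^ a8) ^ 75 = d2 ^ 75 = a7
byte 3: (22 ^ d1) ^ 6e = f3 ^ 6e = 9d
byte 4: (a1 ^ 9d) ^ 63 = 3c ^ 63 = 5f
byte 5: (3a ^ f4) ^ 68 = ce ^ 68 = a6
byte 6: (12 ^ 6e) ^ 20 = 7c ^ 20 = 5c
byte 7: (bd ^ cf) ^ 72 = 72 ^ 72 = 00
byte 8: (63 ^ df) ^ 65 = bc ^ 65 = d9
byte 9: (6b ^ 27) ^ 70 = 4c ^ 70 = 3c
byte 10: (e2 ^ 2f) ^ 6f = cd ^ 6f = a2

6ce0a79d5fa65c00d93ca2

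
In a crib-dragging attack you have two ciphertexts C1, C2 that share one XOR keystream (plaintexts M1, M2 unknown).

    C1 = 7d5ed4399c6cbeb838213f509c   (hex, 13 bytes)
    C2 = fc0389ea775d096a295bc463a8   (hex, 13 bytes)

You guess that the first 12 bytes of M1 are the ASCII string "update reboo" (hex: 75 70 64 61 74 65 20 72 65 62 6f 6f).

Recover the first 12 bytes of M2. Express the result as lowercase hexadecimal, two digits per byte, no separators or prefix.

f42d39b29f5497a07418945c

First, C1 ⊕ C2 = (M1 ⊕ K) ⊕ (M2 ⊕ K) = M1 ⊕ M2, so the key drops out. Then M2 = (M1 ⊕ M2) ⊕ M1 over the first 12 bytes.
byte 0: (7d xor fc) xor 75 = 81 xor 75 = f4
byte 1: (5e xor 03) xor 70 = 5d xor 70 = 2d
byte 2: (d4 xor 89) xor 64 = 5d xor 64 = 39
byte 3: (39 xor ea) xor 61 = d3 xor 61 = b2
byte 4: (9c xor 77) xor 74 = eb xor 74 = 9f
byte 5: (6c xor 5d) xor 65 = 31 xor 65 = 54
byte 6: (be xor 09) xor 20 = b7 xor 20 = 97
byte 7: (b8 xor 6a) xor 72 = d2 xor 72 = a0
byte 8: (38 xor 29) xor 65 = 11 xor 65 = 74
byte 9: (21 xor 5b) xor 62 = 7a xor 62 = 18
byte 10: (3f xor c4) xor 6f = fb xor 6f = 94
byte 11: (50 xor 63) xor 6f = 33 xor 6f = 5c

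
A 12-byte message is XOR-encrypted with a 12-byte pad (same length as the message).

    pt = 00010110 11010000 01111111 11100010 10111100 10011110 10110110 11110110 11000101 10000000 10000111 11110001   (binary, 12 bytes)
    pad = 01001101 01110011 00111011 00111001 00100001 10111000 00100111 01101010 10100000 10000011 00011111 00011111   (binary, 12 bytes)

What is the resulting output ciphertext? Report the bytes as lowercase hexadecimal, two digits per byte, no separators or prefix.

XOR is its own inverse, so applying the key byte-wise gives the result directly.
16 XOR 4d = 5b
d0 XOR 73 = a3
7f XOR 3b = 44
e2 XOR 39 = db
bc XOR 21 = 9d
9e XOR b8 = 26
b6 XOR 27 = 91
f6 XOR 6a = 9c
c5 XOR a0 = 65
80 XOR 83 = 03
87 XOR 1f = 98
f1 XOR 1f = ee

5ba344db9d26919c650398ee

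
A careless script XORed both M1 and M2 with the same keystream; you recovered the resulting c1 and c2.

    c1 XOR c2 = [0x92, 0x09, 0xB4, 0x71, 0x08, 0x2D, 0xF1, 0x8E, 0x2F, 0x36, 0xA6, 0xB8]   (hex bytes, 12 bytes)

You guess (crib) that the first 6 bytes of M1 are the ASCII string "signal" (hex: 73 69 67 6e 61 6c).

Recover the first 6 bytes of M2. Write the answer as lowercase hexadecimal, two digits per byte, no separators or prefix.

e160d31f6941

Since c1 ⊕ c2 = M1 ⊕ M2, XORing with the guessed M1 bytes yields the corresponding M2 bytes: M2 = (c1 ⊕ c2) ⊕ M1.
146 ⊕ 115 = 225
  9 ⊕ 105 =  96
180 ⊕ 103 = 211
113 ⊕ 110 =  31
  8 ⊕  97 = 105
 45 ⊕ 108 =  65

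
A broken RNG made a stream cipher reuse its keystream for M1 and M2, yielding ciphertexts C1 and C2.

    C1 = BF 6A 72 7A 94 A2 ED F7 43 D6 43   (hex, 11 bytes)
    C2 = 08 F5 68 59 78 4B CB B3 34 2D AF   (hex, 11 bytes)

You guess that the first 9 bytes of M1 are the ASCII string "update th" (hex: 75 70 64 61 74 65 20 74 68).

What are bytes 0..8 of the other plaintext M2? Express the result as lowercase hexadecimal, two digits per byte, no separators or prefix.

c2ef7e42988c06301f

First, C1 ⊕ C2 = (M1 ⊕ K) ⊕ (M2 ⊕ K) = M1 ⊕ M2, so the key drops out. Then M2 = (M1 ⊕ M2) ⊕ M1 over the first 9 bytes.
byte 0: (bf XOR 08) XOR 75 = b7 XOR 75 = c2
byte 1: (6a XOR f5) XOR 70 = 9f XOR 70 = ef
byte 2: (72 XOR 68) XOR 64 = 1a XOR 64 = 7e
byte 3: (7a XOR 59) XOR 61 = 23 XOR 61 = 42
byte 4: (94 XOR 78) XOR 74 = ec XOR 74 = 98
byte 5: (a2 XOR 4b) XOR 65 = e9 XOR 65 = 8c
byte 6: (ed XOR cb) XOR 20 = 26 XOR 20 = 06
byte 7: (f7 XOR b3) XOR 74 = 44 XOR 74 = 30
byte 8: (43 XOR 34) XOR 68 = 77 XOR 68 = 1f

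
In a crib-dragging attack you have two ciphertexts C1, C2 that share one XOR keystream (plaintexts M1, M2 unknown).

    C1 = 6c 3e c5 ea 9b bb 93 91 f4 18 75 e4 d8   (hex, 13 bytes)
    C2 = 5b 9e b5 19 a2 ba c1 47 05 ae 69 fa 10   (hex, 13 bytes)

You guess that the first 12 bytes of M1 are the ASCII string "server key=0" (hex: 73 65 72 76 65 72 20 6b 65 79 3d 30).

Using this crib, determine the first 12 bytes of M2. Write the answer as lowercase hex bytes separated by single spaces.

First, C1 ⊕ C2 = (M1 ⊕ K) ⊕ (M2 ⊕ K) = M1 ⊕ M2, so the key drops out. Then M2 = (M1 ⊕ M2) ⊕ M1 over the first 12 bytes.
byte 0: (6c ^ 5b) ^ 73 = 37 ^ 73 = 44
byte 1: (3e ^ 9e) ^ 65 = a0 ^ 65 = c5
byte 2: (c5 ^ b5) ^ 72 = 70 ^ 72 = 02
byte 3: (ea ^ 19) ^ 76 = f3 ^ 76 = 85
byte 4: (9b ^ a2) ^ 65 = 39 ^ 65 = 5c
byte 5: (bb ^ ba) ^ 72 = 01 ^ 72 = 73
byte 6: (93 ^ c1) ^ 20 = 52 ^ 20 = 72
byte 7: (91 ^ 47) ^ 6b = d6 ^ 6b = bd
byte 8: (f4 ^ 05) ^ 65 = f1 ^ 65 = 94
byte 9: (18 ^ ae) ^ 79 = b6 ^ 79 = cf
byte 10: (75 ^ 69) ^ 3d = 1c ^ 3d = 21
byte 11: (e4 ^ fa) ^ 30 = 1e ^ 30 = 2e

44 c5 02 85 5c 73 72 bd 94 cf 21 2e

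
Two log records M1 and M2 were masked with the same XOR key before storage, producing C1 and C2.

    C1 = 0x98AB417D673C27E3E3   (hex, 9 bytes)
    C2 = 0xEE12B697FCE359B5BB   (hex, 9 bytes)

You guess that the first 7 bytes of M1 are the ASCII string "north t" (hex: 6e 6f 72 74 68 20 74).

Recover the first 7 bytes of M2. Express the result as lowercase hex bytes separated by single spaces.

First, C1 ⊕ C2 = (M1 ⊕ K) ⊕ (M2 ⊕ K) = M1 ⊕ M2, so the key drops out. Then M2 = (M1 ⊕ M2) ⊕ M1 over the first 7 bytes.
byte 0: (98 ^ ee) ^ 6e = 76 ^ 6e = 18
byte 1: (ab ^ 12) ^ 6f = b9 ^ 6f = d6
byte 2: (41 ^ b6) ^ 72 = f7 ^ 72 = 85
byte 3: (7d ^ 97) ^ 74 = ea ^ 74 = 9e
byte 4: (67 ^ fc) ^ 68 = 9b ^ 68 = f3
byte 5: (3c ^ e3) ^ 20 = df ^ 20 = ff
byte 6: (27 ^ 59) ^ 74 = 7e ^ 74 = 0a

18 d6 85 9e f3 ff 0a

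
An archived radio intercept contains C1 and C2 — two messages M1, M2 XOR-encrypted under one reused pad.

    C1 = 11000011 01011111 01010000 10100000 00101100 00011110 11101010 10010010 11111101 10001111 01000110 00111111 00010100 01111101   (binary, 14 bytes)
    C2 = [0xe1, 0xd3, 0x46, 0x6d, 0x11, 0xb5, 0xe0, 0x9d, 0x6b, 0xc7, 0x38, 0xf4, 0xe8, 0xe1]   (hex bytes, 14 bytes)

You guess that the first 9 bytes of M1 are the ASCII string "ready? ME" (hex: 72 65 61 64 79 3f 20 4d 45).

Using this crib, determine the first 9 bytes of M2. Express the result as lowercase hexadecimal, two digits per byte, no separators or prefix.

50e977a944942a42d3

First, C1 ⊕ C2 = (M1 ⊕ K) ⊕ (M2 ⊕ K) = M1 ⊕ M2, so the key drops out. Then M2 = (M1 ⊕ M2) ⊕ M1 over the first 9 bytes.
byte 0: (c3 XOR e1) XOR 72 = 22 XOR 72 = 50
byte 1: (5f XOR d3) XOR 65 = 8c XOR 65 = e9
byte 2: (50 XOR 46) XOR 61 = 16 XOR 61 = 77
byte 3: (a0 XOR 6d) XOR 64 = cd XOR 64 = a9
byte 4: (2c XOR 11) XOR 79 = 3d XOR 79 = 44
byte 5: (1e XOR b5) XOR 3f = ab XOR 3f = 94
byte 6: (ea XOR e0) XOR 20 = 0a XOR 20 = 2a
byte 7: (92 XOR 9d) XOR 4d = 0f XOR 4d = 42
byte 8: (fd XOR 6b) XOR 45 = 96 XOR 45 = d3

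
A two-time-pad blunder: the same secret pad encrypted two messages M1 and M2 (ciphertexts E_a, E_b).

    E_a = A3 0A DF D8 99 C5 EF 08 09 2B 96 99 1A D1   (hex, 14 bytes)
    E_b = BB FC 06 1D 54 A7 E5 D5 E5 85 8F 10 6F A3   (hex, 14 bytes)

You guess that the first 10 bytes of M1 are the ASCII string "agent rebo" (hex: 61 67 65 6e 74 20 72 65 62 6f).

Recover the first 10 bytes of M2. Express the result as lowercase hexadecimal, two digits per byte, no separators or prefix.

First, E_a ⊕ E_b = (M1 ⊕ K) ⊕ (M2 ⊕ K) = M1 ⊕ M2, so the key drops out. Then M2 = (M1 ⊕ M2) ⊕ M1 over the first 10 bytes.
byte 0: (a3 XOR bb) XOR 61 = 18 XOR 61 = 79
byte 1: (0a XOR fc) XOR 67 = f6 XOR 67 = 91
byte 2: (df XOR 06) XOR 65 = d9 XOR 65 = bc
byte 3: (d8 XOR 1d) XOR 6e = c5 XOR 6e = ab
byte 4: (99 XOR 54) XOR 74 = cd XOR 74 = b9
byte 5: (c5 XOR a7) XOR 20 = 62 XOR 20 = 42
byte 6: (ef XOR e5) XOR 72 = 0a XOR 72 = 78
byte 7: (08 XOR d5) XOR 65 = dd XOR 65 = b8
byte 8: (09 XOR e5) XOR 62 = ec XOR 62 = 8e
byte 9: (2b XOR 85) XOR 6f = ae XOR 6f = c1

7991bcabb94278b88ec1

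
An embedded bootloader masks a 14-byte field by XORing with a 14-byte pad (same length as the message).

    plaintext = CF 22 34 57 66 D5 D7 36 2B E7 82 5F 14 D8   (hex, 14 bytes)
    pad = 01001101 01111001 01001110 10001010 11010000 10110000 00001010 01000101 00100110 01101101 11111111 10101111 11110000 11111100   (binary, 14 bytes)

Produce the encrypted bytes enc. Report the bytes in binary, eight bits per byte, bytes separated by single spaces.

10000010 01011011 01111010 11011101 10110110 01100101 11011101 01110011 00001101 10001010 01111101 11110000 11100100 00100100

byte 0: cf ⊕ 4d = 82
byte 1: 22 ⊕ 79 = 5b
byte 2: 34 ⊕ 4e = 7a
byte 3: 57 ⊕ 8a = dd
byte 4: 66 ⊕ d0 = b6
byte 5: d5 ⊕ b0 = 65
byte 6: d7 ⊕ 0a = dd
byte 7: 36 ⊕ 45 = 73
byte 8: 2b ⊕ 26 = 0d
byte 9: e7 ⊕ 6d = 8a
byte 10: 82 ⊕ ff = 7d
byte 11: 5f ⊕ af = f0
byte 12: 14 ⊕ f0 = e4
byte 13: d8 ⊕ fc = 24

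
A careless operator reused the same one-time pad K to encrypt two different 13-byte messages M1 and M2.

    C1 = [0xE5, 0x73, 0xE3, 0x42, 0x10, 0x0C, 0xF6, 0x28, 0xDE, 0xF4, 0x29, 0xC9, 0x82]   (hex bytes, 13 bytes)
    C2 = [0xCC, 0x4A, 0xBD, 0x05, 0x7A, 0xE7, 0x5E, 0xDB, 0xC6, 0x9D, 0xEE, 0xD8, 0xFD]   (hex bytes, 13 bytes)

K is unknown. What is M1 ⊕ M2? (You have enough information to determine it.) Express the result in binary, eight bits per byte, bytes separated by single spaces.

00101001 00111001 01011110 01000111 01101010 11101011 10101000 11110011 00011000 01101001 11000111 00010001 01111111

C1 ⊕ C2 = (M1 ⊕ K) ⊕ (M2 ⊕ K) = M1 ⊕ M2 — the shared key cancels under XOR.
byte 0: e5 xor cc = 29
byte 1: 73 xor 4a = 39
byte 2: e3 xor bd = 5e
byte 3: 42 xor 05 = 47
byte 4: 10 xor 7a = 6a
byte 5: 0c xor e7 = eb
byte 6: f6 xor 5e = a8
byte 7: 28 xor db = f3
byte 8: de xor c6 = 18
byte 9: f4 xor 9d = 69
byte 10: 29 xor ee = c7
byte 11: c9 xor d8 = 11
byte 12: 82 xor fd = 7f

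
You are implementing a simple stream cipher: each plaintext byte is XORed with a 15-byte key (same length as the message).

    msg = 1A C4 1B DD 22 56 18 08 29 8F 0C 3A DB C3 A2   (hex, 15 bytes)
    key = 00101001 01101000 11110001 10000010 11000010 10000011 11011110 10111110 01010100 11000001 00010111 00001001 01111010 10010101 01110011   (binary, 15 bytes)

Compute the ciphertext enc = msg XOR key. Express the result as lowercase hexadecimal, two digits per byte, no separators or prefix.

1a xor 29 = 33
c4 xor 68 = ac
1b xor f1 = ea
dd xor 82 = 5f
22 xor c2 = e0
56 xor 83 = d5
18 xor de = c6
08 xor be = b6
29 xor 54 = 7d
8f xor c1 = 4e
0c xor 17 = 1b
3a xor 09 = 33
db xor 7a = a1
c3 xor 95 = 56
a2 xor 73 = d1

33acea5fe0d5c6b67d4e1b33a156d1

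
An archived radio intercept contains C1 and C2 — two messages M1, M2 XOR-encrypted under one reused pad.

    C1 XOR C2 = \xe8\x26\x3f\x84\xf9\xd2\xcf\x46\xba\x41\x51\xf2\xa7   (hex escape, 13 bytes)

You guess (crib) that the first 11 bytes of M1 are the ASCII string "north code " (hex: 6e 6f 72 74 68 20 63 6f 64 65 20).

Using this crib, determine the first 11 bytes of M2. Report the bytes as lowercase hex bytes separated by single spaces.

86 49 4d f0 91 f2 ac 29 de 24 71

Since C1 ⊕ C2 = M1 ⊕ M2, XORing with the guessed M1 bytes yields the corresponding M2 bytes: M2 = (C1 ⊕ C2) ⊕ M1.
e8 xor 6e = 86
26 xor 6f = 49
3f xor 72 = 4d
84 xor 74 = f0
f9 xor 68 = 91
d2 xor 20 = f2
cf xor 63 = ac
46 xor 6f = 29
ba xor 64 = de
41 xor 65 = 24
51 xor 20 = 71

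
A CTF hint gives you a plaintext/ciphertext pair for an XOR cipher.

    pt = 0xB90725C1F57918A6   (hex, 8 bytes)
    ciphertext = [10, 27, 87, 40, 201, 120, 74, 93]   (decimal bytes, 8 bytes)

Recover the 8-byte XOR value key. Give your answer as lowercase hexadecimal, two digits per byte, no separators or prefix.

b31c72e93c0152fb

Since ciphertext = pt ⊕ key, XORing both sides with pt gives key = pt ⊕ ciphertext.
b9 XOR 0a = b3
07 XOR 1b = 1c
25 XOR 57 = 72
c1 XOR 28 = e9
f5 XOR c9 = 3c
79 XOR 78 = 01
18 XOR 4a = 52
a6 XOR 5d = fb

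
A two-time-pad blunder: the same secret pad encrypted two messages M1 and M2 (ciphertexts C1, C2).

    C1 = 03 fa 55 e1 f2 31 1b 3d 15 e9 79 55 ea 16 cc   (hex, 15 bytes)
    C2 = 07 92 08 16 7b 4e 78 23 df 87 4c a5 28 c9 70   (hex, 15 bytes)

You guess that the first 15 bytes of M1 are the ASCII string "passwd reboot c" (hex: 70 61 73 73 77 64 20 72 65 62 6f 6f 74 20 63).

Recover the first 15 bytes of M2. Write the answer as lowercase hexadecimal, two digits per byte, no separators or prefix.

First, C1 ⊕ C2 = (M1 ⊕ K) ⊕ (M2 ⊕ K) = M1 ⊕ M2, so the key drops out. Then M2 = (M1 ⊕ M2) ⊕ M1 over the first 15 bytes.
byte 0: (03 ⊕ 07) ⊕ 70 = 04 ⊕ 70 = 74
byte 1: (fa ⊕ 92) ⊕ 61 = 68 ⊕ 61 = 09
byte 2: (55 ⊕ 08) ⊕ 73 = 5d ⊕ 73 = 2e
byte 3: (e1 ⊕ 16) ⊕ 73 = f7 ⊕ 73 = 84
byte 4: (f2 ⊕ 7b) ⊕ 77 = 89 ⊕ 77 = fe
byte 5: (31 ⊕ 4e) ⊕ 64 = 7f ⊕ 64 = 1b
byte 6: (1b ⊕ 78) ⊕ 20 = 63 ⊕ 20 = 43
byte 7: (3d ⊕ 23) ⊕ 72 = 1e ⊕ 72 = 6c
byte 8: (15 ⊕ df) ⊕ 65 = ca ⊕ 65 = af
byte 9: (e9 ⊕ 87) ⊕ 62 = 6e ⊕ 62 = 0c
byte 10: (79 ⊕ 4c) ⊕ 6f = 35 ⊕ 6f = 5a
byte 11: (55 ⊕ a5) ⊕ 6f = f0 ⊕ 6f = 9f
byte 12: (ea ⊕ 28) ⊕ 74 = c2 ⊕ 74 = b6
byte 13: (16 ⊕ c9) ⊕ 20 = df ⊕ 20 = ff
byte 14: (cc ⊕ 70) ⊕ 63 = bc ⊕ 63 = df

74092e84fe1b436caf0c5a9fb6ffdf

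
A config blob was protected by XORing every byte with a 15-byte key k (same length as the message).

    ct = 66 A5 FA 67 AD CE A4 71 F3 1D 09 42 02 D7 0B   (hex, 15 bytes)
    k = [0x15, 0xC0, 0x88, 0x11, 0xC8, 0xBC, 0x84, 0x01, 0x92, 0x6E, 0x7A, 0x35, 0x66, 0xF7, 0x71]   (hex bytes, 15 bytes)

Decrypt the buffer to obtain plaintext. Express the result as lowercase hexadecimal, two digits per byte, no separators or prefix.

XOR is its own inverse, so applying the key byte-wise gives the result directly.
66 XOR 15 = 73
a5 XOR c0 = 65
fa XOR 88 = 72
67 XOR 11 = 76
ad XOR c8 = 65
ce XOR bc = 72
a4 XOR 84 = 20
71 XOR 01 = 70
f3 XOR 92 = 61
1d XOR 6e = 73
09 XOR 7a = 73
42 XOR 35 = 77
02 XOR 66 = 64
d7 XOR f7 = 20
0b XOR 71 = 7a

73657276657220706173737764207a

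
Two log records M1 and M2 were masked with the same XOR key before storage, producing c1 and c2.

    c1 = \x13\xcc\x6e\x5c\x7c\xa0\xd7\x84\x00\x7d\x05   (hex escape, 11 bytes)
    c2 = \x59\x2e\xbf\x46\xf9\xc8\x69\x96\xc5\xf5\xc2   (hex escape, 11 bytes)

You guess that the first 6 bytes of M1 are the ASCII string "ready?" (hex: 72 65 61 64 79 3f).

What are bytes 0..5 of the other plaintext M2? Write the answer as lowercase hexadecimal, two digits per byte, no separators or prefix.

First, c1 ⊕ c2 = (M1 ⊕ K) ⊕ (M2 ⊕ K) = M1 ⊕ M2, so the key drops out. Then M2 = (M1 ⊕ M2) ⊕ M1 over the first 6 bytes.
byte 0: (13 xor 59) xor 72 = 4a xor 72 = 38
byte 1: (cc xor 2e) xor 65 = e2 xor 65 = 87
byte 2: (6e xor bf) xor 61 = d1 xor 61 = b0
byte 3: (5c xor 46) xor 64 = 1a xor 64 = 7e
byte 4: (7c xor f9) xor 79 = 85 xor 79 = fc
byte 5: (a0 xor c8) xor 3f = 68 xor 3f = 57

3887b07efc57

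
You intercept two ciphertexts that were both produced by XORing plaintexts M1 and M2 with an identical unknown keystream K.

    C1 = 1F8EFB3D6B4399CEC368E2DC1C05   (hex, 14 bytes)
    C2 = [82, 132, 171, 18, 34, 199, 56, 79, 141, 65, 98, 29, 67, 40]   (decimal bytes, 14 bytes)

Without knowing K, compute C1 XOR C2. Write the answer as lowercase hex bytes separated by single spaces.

4d 0a 50 2f 49 84 a1 81 4e 29 80 c1 5f 2d

C1 ⊕ C2 = (M1 ⊕ K) ⊕ (M2 ⊕ K) = M1 ⊕ M2 — the shared key cancels under XOR.
byte 0: 00011111 ⊕ 01010010 = 01001101
byte 1: 10001110 ⊕ 10000100 = 00001010
byte 2: 11111011 ⊕ 10101011 = 01010000
byte 3: 00111101 ⊕ 00010010 = 00101111
byte 4: 01101011 ⊕ 00100010 = 01001001
byte 5: 01000011 ⊕ 11000111 = 10000100
byte 6: 10011001 ⊕ 00111000 = 10100001
byte 7: 11001110 ⊕ 01001111 = 10000001
byte 8: 11000011 ⊕ 10001101 = 01001110
byte 9: 01101000 ⊕ 01000001 = 00101001
byte 10: 11100010 ⊕ 01100010 = 10000000
byte 11: 11011100 ⊕ 00011101 = 11000001
byte 12: 00011100 ⊕ 01000011 = 01011111
byte 13: 00000101 ⊕ 00101000 = 00101101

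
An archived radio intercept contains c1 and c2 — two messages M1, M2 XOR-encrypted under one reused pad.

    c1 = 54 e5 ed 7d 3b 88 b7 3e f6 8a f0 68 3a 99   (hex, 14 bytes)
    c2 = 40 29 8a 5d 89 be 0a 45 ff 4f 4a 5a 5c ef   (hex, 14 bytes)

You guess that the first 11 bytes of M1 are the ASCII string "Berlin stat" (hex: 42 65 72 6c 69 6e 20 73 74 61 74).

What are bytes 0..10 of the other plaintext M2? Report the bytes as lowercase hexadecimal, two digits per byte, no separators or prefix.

First, c1 ⊕ c2 = (M1 ⊕ K) ⊕ (M2 ⊕ K) = M1 ⊕ M2, so the key drops out. Then M2 = (M1 ⊕ M2) ⊕ M1 over the first 11 bytes.
byte 0: (54 xor 40) xor 42 = 14 xor 42 = 56
byte 1: (e5 xor 29) xor 65 = cc xor 65 = a9
byte 2: (ed xor 8a) xor 72 = 67 xor 72 = 15
byte 3: (7d xor 5d) xor 6c = 20 xor 6c = 4c
byte 4: (3b xor 89) xor 69 = b2 xor 69 = db
byte 5: (88 xor be) xor 6e = 36 xor 6e = 58
byte 6: (b7 xor 0a) xor 20 = bd xor 20 = 9d
byte 7: (3e xor 45) xor 73 = 7b xor 73 = 08
byte 8: (f6 xor ff) xor 74 = 09 xor 74 = 7d
byte 9: (8a xor 4f) xor 61 = c5 xor 61 = a4
byte 10: (f0 xor 4a) xor 74 = ba xor 74 = ce

56a9154cdb589d087da4ce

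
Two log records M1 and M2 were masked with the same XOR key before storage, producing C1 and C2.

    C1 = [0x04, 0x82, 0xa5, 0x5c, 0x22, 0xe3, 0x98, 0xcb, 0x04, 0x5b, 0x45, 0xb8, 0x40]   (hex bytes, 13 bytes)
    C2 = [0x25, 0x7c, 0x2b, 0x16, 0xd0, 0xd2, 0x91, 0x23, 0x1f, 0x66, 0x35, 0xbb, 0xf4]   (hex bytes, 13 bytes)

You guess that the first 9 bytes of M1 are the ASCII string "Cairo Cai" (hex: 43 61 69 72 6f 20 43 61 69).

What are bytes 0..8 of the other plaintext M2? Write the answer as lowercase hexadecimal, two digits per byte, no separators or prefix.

629fe7389d114a8972

First, C1 ⊕ C2 = (M1 ⊕ K) ⊕ (M2 ⊕ K) = M1 ⊕ M2, so the key drops out. Then M2 = (M1 ⊕ M2) ⊕ M1 over the first 9 bytes.
byte 0: (04 ^ 25) ^ 43 = 21 ^ 43 = 62
byte 1: (82 ^ 7c) ^ 61 = fe ^ 61 = 9f
byte 2: (a5 ^ 2b) ^ 69 = 8e ^ 69 = e7
byte 3: (5c ^ 16) ^ 72 = 4a ^ 72 = 38
byte 4: (22 ^ d0) ^ 6f = f2 ^ 6f = 9d
byte 5: (e3 ^ d2) ^ 20 = 31 ^ 20 = 11
byte 6: (98 ^ 91) ^ 43 = 09 ^ 43 = 4a
byte 7: (cb ^ 23) ^ 61 = e8 ^ 61 = 89
byte 8: (04 ^ 1f) ^ 69 = 1b ^ 69 = 72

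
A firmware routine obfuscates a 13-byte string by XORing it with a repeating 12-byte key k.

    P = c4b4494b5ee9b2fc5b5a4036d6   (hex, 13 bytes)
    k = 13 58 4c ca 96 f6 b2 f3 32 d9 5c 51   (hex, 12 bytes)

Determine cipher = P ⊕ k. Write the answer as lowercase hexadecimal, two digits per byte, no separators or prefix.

The 12-byte key repeats, so the effective keystream is 13 58 4c ca 96 f6 b2 f3 32 d9 5c 51 13.
byte 0: 196 xor  19 = 215
byte 1: 180 xor  88 = 236
byte 2:  73 xor  76 =   5
byte 3:  75 xor 202 = 129
byte 4:  94 xor 150 = 200
byte 5: 233 xor 246 =  31
byte 6: 178 xor 178 =   0
byte 7: 252 xor 243 =  15
byte 8:  91 xor  50 = 105
byte 9:  90 xor 217 = 131
byte 10:  64 xor  92 =  28
byte 11:  54 xor  81 = 103
byte 12: 214 xor  19 = 197

d7ec0581c81f000f69831c67c5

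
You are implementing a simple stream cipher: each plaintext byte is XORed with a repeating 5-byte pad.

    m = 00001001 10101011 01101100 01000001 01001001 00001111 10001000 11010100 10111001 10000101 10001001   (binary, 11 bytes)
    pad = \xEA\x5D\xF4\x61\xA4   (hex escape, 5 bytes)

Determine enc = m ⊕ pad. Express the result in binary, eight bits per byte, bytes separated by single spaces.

11100011 11110110 10011000 00100000 11101101 11100101 11010101 00100000 11011000 00100001 01100011

The 5-byte key repeats, so the effective keystream is ea 5d f4 61 a4 ea 5d f4 61 a4 ea.
byte 0: 09 ⊕ ea = e3
byte 1: ab ⊕ 5d = f6
byte 2: 6c ⊕ f4 = 98
byte 3: 41 ⊕ 61 = 20
byte 4: 49 ⊕ a4 = ed
byte 5: 0f ⊕ ea = e5
byte 6: 88 ⊕ 5d = d5
byte 7: d4 ⊕ f4 = 20
byte 8: b9 ⊕ 61 = d8
byte 9: 85 ⊕ a4 = 21
byte 10: 89 ⊕ ea = 63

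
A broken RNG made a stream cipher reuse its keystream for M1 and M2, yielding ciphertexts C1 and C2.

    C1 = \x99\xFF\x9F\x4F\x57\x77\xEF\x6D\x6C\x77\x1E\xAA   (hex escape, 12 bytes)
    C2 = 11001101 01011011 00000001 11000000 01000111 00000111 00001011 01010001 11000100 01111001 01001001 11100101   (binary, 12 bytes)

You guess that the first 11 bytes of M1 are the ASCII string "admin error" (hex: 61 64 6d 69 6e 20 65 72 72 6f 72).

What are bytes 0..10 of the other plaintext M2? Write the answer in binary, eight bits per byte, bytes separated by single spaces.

00110101 11000000 11110011 11100110 01111110 01010000 10000001 01001110 11011010 01100001 00100101

First, C1 ⊕ C2 = (M1 ⊕ K) ⊕ (M2 ⊕ K) = M1 ⊕ M2, so the key drops out. Then M2 = (M1 ⊕ M2) ⊕ M1 over the first 11 bytes.
byte 0: (99 ^ cd) ^ 61 = 54 ^ 61 = 35
byte 1: (ff ^ 5b) ^ 64 = a4 ^ 64 = c0
byte 2: (9f ^ 01) ^ 6d = 9e ^ 6d = f3
byte 3: (4f ^ c0) ^ 69 = 8f ^ 69 = e6
byte 4: (57 ^ 47) ^ 6e = 10 ^ 6e = 7e
byte 5: (77 ^ 07) ^ 20 = 70 ^ 20 = 50
byte 6: (ef ^ 0b) ^ 65 = e4 ^ 65 = 81
byte 7: (6d ^ 51) ^ 72 = 3c ^ 72 = 4e
byte 8: (6c ^ c4) ^ 72 = a8 ^ 72 = da
byte 9: (77 ^ 79) ^ 6f = 0e ^ 6f = 61
byte 10: (1e ^ 49) ^ 72 = 57 ^ 72 = 25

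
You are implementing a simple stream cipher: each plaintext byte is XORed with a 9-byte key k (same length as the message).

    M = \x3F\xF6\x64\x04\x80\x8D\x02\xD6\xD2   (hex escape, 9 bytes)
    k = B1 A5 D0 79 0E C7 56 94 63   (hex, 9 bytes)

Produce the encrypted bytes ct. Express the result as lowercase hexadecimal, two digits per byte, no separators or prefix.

XOR is its own inverse, so applying the key byte-wise gives the result directly.
3f xor b1 = 8e
f6 xor a5 = 53
64 xor d0 = b4
04 xor 79 = 7d
80 xor 0e = 8e
8d xor c7 = 4a
02 xor 56 = 54
d6 xor 94 = 42
d2 xor 63 = b1

8e53b47d8e4a5442b1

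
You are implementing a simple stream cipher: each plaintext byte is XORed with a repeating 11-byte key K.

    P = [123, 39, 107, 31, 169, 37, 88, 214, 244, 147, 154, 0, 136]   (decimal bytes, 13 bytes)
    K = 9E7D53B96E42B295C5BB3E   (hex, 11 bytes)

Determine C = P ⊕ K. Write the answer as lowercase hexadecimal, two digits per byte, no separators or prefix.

The 11-byte key repeats, so the effective keystream is 9e 7d 53 b9 6e 42 b2 95 c5 bb 3e 9e 7d.
byte 0: 7b XOR 9e = e5
byte 1: 27 XOR 7d = 5a
byte 2: 6b XOR 53 = 38
byte 3: 1f XOR b9 = a6
byte 4: a9 XOR 6e = c7
byte 5: 25 XOR 42 = 67
byte 6: 58 XOR b2 = ea
byte 7: d6 XOR 95 = 43
byte 8: f4 XOR c5 = 31
byte 9: 93 XOR bb = 28
byte 10: 9a XOR 3e = a4
byte 11: 00 XOR 9e = 9e
byte 12: 88 XOR 7d = f5

e55a38a6c767ea433128a49ef5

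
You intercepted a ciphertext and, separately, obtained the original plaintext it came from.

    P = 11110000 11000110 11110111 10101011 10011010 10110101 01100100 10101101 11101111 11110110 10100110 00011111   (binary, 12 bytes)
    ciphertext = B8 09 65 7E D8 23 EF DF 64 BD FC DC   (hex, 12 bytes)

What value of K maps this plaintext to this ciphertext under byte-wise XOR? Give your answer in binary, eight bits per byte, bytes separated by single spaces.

01001000 11001111 10010010 11010101 01000010 10010110 10001011 01110010 10001011 01001011 01011010 11000011

Since ciphertext = P ⊕ K, XORing both sides with P gives K = P ⊕ ciphertext.
byte 0: f0 ⊕ b8 = 48
byte 1: c6 ⊕ 09 = cf
byte 2: f7 ⊕ 65 = 92
byte 3: ab ⊕ 7e = d5
byte 4: 9a ⊕ d8 = 42
byte 5: b5 ⊕ 23 = 96
byte 6: 64 ⊕ ef = 8b
byte 7: ad ⊕ df = 72
byte 8: ef ⊕ 64 = 8b
byte 9: f6 ⊕ bd = 4b
byte 10: a6 ⊕ fc = 5a
byte 11: 1f ⊕ dc = c3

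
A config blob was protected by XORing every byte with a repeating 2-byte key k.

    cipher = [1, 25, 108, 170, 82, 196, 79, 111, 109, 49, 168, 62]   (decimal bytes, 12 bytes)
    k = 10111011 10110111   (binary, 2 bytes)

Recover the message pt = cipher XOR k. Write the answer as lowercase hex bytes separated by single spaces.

The 2-byte key repeats, so the effective keystream is bb b7 bb b7 bb b7 bb b7 bb b7 bb b7.
byte 0:   1 XOR 187 = 186
byte 1:  25 XOR 183 = 174
byte 2: 108 XOR 187 = 215
byte 3: 170 XOR 183 =  29
byte 4:  82 XOR 187 = 233
byte 5: 196 XOR 183 = 115
byte 6:  79 XOR 187 = 244
byte 7: 111 XOR 183 = 216
byte 8: 109 XOR 187 = 214
byte 9:  49 XOR 183 = 134
byte 10: 168 XOR 187 =  19
byte 11:  62 XOR 183 = 137

ba ae d7 1d e9 73 f4 d8 d6 86 13 89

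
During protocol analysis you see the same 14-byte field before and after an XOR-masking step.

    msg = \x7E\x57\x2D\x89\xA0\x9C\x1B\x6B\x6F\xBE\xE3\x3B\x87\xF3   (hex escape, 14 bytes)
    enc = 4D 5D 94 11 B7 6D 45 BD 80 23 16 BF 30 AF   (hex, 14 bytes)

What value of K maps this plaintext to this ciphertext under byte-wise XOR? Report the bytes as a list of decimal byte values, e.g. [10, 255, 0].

[51, 10, 185, 152, 23, 241, 94, 214, 239, 157, 245, 132, 183, 92]

Since enc = msg ⊕ K, XORing both sides with msg gives K = msg ⊕ enc.
7e ^ 4d = 33
57 ^ 5d = 0a
2d ^ 94 = b9
89 ^ 11 = 98
a0 ^ b7 = 17
9c ^ 6d = f1
1b ^ 45 = 5e
6b ^ bd = d6
6f ^ 80 = ef
be ^ 23 = 9d
e3 ^ 16 = f5
3b ^ bf = 84
87 ^ 30 = b7
f3 ^ af = 5c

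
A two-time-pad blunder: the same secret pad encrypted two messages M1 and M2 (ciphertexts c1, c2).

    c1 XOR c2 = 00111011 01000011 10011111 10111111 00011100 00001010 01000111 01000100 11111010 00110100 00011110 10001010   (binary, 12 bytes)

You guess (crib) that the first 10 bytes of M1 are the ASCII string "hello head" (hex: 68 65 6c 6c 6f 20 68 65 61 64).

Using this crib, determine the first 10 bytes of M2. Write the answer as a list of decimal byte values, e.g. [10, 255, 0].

Since c1 ⊕ c2 = M1 ⊕ M2, XORing with the guessed M1 bytes yields the corresponding M2 bytes: M2 = (c1 ⊕ c2) ⊕ M1.
byte 0: 3b ⊕ 68 = 53
byte 1: 43 ⊕ 65 = 26
byte 2: 9f ⊕ 6c = f3
byte 3: bf ⊕ 6c = d3
byte 4: 1c ⊕ 6f = 73
byte 5: 0a ⊕ 20 = 2a
byte 6: 47 ⊕ 68 = 2f
byte 7: 44 ⊕ 65 = 21
byte 8: fa ⊕ 61 = 9b
byte 9: 34 ⊕ 64 = 50

[83, 38, 243, 211, 115, 42, 47, 33, 155, 80]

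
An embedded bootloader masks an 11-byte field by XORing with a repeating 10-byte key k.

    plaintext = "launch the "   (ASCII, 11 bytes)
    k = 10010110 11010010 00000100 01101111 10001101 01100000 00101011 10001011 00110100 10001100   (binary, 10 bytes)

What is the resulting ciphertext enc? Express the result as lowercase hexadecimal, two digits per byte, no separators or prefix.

fab37101ee080bff5ce9b6

The 10-byte key repeats, so the effective keystream is 96 d2 04 6f 8d 60 2b 8b 34 8c 96.
byte 0: 01101100 ^ 10010110 = 11111010
byte 1: 01100001 ^ 11010010 = 10110011
byte 2: 01110101 ^ 00000100 = 01110001
byte 3: 01101110 ^ 01101111 = 00000001
byte 4: 01100011 ^ 10001101 = 11101110
byte 5: 01101000 ^ 01100000 = 00001000
byte 6: 00100000 ^ 00101011 = 00001011
byte 7: 01110100 ^ 10001011 = 11111111
byte 8: 01101000 ^ 00110100 = 01011100
byte 9: 01100101 ^ 10001100 = 11101001
byte 10: 00100000 ^ 10010110 = 10110110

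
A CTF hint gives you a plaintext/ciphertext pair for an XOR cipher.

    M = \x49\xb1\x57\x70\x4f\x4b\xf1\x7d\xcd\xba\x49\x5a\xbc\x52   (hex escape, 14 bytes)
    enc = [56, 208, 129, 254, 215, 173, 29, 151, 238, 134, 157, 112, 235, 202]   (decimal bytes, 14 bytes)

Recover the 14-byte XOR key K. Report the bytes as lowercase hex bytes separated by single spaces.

Since enc = M ⊕ K, XORing both sides with M gives K = M ⊕ enc.
byte 0: 49 xor 38 = 71
byte 1: b1 xor d0 = 61
byte 2: 57 xor 81 = d6
byte 3: 70 xor fe = 8e
byte 4: 4f xor d7 = 98
byte 5: 4b xor ad = e6
byte 6: f1 xor 1d = ec
byte 7: 7d xor 97 = ea
byte 8: cd xor ee = 23
byte 9: ba xor 86 = 3c
byte 10: 49 xor 9d = d4
byte 11: 5a xor 70 = 2a
byte 12: bc xor eb = 57
byte 13: 52 xor ca = 98

71 61 d6 8e 98 e6 ec ea 23 3c d4 2a 57 98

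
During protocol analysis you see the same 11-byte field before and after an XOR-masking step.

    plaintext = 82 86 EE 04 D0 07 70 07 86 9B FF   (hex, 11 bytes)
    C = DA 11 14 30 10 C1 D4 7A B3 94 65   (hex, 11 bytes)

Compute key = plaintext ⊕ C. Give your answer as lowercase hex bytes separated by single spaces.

Since C = plaintext ⊕ key, XORing both sides with plaintext gives key = plaintext ⊕ C.
82 ⊕ da = 58
86 ⊕ 11 = 97
ee ⊕ 14 = fa
04 ⊕ 30 = 34
d0 ⊕ 10 = c0
07 ⊕ c1 = c6
70 ⊕ d4 = a4
07 ⊕ 7a = 7d
86 ⊕ b3 = 35
9b ⊕ 94 = 0f
ff ⊕ 65 = 9a

58 97 fa 34 c0 c6 a4 7d 35 0f 9a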